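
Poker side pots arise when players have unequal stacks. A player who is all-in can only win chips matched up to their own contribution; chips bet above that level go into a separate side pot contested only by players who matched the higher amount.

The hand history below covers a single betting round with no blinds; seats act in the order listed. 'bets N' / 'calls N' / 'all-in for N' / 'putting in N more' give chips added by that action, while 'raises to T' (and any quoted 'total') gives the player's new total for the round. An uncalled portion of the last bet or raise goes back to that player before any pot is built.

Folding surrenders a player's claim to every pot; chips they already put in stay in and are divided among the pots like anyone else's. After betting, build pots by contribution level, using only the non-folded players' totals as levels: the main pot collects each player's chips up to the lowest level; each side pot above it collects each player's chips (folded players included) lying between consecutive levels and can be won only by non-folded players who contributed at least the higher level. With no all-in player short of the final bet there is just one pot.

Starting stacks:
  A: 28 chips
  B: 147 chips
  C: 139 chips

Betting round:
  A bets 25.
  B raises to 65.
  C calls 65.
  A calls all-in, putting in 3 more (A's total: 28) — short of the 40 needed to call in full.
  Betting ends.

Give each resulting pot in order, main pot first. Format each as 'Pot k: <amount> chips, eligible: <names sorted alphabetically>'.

Pot 1: 84 chips, eligible: A, B, C
Pot 2: 74 chips, eligible: B, C

Derivation:
Contributions: A=28, B=65, C=65
Pot levels (distinct totals of non-folded players): 28, 65
Layer 1-28: 28 each from A, B, C = 28*3 = 84 chips; eligible A, B, C
Layer 29-65: 37 each from B, C = 37*2 = 74 chips; eligible B, C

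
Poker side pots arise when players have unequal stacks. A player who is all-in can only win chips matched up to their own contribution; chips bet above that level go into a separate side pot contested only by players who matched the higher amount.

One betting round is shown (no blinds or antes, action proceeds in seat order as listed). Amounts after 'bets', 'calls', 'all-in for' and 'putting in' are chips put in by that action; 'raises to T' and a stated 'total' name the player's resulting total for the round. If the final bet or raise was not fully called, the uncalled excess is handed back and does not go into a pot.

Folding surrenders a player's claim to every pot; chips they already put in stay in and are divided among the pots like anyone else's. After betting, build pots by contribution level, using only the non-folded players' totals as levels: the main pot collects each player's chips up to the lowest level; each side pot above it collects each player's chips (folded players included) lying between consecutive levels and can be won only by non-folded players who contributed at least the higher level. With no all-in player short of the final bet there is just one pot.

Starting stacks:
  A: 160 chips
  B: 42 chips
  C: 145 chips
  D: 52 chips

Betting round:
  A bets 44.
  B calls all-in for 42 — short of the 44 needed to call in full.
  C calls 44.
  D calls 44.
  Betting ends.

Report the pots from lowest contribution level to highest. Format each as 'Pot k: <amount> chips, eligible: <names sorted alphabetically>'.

Pot 1: 168 chips, eligible: A, B, C, D
Pot 2: 6 chips, eligible: A, C, D

Derivation:
Contributions: A=44, B=42, C=44, D=44
Pot levels (distinct totals of non-folded players): 42, 44
Layer 1-42: 42 each from A, B, C, D = 42*4 = 168 chips; eligible A, B, C, D
Layer 43-44: 2 each from A, C, D = 2*3 = 6 chips; eligible A, C, D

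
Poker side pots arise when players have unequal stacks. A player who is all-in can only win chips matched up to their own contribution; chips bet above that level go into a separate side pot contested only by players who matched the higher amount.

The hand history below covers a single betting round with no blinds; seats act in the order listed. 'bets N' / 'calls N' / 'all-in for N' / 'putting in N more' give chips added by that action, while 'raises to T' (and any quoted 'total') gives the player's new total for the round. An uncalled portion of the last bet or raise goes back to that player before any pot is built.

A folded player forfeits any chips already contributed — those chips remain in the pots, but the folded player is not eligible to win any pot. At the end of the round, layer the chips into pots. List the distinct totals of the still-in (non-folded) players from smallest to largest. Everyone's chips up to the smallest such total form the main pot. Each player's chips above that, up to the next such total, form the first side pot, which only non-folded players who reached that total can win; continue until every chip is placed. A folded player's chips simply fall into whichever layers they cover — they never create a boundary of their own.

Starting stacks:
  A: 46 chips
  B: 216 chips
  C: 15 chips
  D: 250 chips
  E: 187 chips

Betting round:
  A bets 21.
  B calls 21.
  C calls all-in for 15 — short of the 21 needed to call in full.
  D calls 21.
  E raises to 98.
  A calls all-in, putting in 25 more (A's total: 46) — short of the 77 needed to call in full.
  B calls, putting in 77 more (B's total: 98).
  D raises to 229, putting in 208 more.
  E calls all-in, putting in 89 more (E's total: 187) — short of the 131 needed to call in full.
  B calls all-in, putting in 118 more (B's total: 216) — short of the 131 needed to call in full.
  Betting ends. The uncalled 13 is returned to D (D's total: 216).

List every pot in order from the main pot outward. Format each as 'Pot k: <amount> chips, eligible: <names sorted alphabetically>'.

Pot 1: 75 chips, eligible: A, B, C, D, E
Pot 2: 124 chips, eligible: A, B, D, E
Pot 3: 423 chips, eligible: B, D, E
Pot 4: 58 chips, eligible: B, D

Derivation:
Contributions (after 13 returned to D): A=46, B=216, C=15, D=216, E=187
Pot levels (distinct totals of non-folded players): 15, 46, 187, 216
Layer 1-15: 15 each from A, B, C, D, E = 15*5 = 75 chips; eligible A, B, C, D, E
Layer 16-46: 31 each from A, B, D, E = 31*4 = 124 chips; eligible A, B, D, E
Layer 47-187: 141 each from B, D, E = 141*3 = 423 chips; eligible B, D, E
Layer 188-216: 29 each from B, D = 29*2 = 58 chips; eligible B, D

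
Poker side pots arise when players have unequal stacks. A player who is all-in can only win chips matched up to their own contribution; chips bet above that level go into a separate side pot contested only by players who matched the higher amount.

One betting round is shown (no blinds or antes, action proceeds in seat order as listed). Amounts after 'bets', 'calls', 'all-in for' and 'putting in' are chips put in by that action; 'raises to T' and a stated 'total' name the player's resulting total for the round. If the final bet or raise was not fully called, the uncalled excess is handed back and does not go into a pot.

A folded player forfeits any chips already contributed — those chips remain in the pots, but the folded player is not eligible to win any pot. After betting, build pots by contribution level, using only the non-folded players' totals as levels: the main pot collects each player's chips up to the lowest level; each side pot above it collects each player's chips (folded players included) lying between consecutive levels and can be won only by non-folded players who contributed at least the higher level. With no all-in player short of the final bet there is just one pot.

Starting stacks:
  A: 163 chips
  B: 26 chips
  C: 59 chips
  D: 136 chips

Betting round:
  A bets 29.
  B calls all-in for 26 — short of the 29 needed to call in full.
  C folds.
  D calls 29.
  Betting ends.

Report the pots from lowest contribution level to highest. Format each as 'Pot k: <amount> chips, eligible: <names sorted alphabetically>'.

Contributions: A=29, B=26, D=29
Folded: C
Pot levels (distinct totals of non-folded players): 26, 29
Layer 1-26: 26 each from A, B, D = 26*3 = 78 chips; eligible A, B, D
Layer 27-29: 3 each from A, D = 3*2 = 6 chips; eligible A, D

Pot 1: 78 chips, eligible: A, B, D
Pot 2: 6 chips, eligible: A, D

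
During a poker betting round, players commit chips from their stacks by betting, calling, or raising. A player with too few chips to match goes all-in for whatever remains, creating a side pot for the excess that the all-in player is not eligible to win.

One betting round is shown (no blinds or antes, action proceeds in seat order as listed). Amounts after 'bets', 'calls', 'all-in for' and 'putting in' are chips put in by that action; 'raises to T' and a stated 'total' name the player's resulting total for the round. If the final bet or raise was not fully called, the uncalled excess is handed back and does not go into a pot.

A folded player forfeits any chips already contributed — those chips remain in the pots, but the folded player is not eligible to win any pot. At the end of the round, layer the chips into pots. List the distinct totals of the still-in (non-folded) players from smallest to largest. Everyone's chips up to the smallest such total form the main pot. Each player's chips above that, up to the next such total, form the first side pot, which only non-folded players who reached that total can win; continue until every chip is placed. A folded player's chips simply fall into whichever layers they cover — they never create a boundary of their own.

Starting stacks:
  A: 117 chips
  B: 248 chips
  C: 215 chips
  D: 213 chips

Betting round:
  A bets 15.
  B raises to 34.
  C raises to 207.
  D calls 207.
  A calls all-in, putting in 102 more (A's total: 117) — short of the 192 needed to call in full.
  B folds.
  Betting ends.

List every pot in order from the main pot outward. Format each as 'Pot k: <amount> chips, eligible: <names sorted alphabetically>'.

Contributions: A=117, B=34, C=207, D=207
Folded: B
Pot levels (distinct totals of non-folded players): 117, 207
Layer 1-117: A 117 + B 34 + C 117 + D 117 = 385 chips; eligible A, C, D
Layer 118-207: 90 each from C, D = 90*2 = 180 chips; eligible C, D

Pot 1: 385 chips, eligible: A, C, D
Pot 2: 180 chips, eligible: C, D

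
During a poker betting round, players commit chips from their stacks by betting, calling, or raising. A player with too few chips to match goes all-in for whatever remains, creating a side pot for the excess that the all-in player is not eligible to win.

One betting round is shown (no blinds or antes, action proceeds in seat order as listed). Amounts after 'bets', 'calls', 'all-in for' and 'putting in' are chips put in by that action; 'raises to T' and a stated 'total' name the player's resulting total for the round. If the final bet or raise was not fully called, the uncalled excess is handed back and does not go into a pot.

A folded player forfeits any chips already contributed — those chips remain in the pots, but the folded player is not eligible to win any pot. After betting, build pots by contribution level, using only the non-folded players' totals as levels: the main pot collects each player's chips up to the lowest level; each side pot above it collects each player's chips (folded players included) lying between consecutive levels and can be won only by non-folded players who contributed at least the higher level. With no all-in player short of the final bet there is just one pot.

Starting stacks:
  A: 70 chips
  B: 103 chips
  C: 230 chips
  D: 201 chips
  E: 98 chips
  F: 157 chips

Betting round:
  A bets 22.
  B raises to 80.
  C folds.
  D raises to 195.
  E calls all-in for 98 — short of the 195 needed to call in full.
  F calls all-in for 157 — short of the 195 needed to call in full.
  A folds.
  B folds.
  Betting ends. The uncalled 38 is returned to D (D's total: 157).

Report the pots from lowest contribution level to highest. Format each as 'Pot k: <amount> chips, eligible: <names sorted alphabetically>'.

Pot 1: 396 chips, eligible: D, E, F
Pot 2: 118 chips, eligible: D, F

Derivation:
Contributions (after 38 returned to D): A=22, B=80, D=157, E=98, F=157
Folded: A, B, C
Pot levels (distinct totals of non-folded players): 98, 157
Layer 1-98: A 22 + B 80 + D 98 + E 98 + F 98 = 396 chips; eligible D, E, F
Layer 99-157: 59 each from D, F = 59*2 = 118 chips; eligible D, F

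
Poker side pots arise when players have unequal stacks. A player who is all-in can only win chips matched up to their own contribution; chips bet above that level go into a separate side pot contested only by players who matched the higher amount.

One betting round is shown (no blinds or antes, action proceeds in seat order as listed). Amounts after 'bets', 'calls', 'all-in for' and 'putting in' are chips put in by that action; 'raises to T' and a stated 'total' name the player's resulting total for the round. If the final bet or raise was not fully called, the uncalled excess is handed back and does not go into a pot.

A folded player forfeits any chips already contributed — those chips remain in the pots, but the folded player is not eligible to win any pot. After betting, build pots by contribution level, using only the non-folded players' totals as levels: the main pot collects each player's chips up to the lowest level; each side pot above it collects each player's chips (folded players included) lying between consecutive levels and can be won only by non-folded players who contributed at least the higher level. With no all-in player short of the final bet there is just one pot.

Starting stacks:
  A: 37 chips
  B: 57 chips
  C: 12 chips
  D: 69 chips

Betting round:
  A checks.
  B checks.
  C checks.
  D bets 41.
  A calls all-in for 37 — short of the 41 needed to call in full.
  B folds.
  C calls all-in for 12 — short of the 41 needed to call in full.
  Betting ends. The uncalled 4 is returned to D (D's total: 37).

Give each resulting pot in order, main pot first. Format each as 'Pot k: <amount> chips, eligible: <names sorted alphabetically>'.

Pot 1: 36 chips, eligible: A, C, D
Pot 2: 50 chips, eligible: A, D

Derivation:
Contributions (after 4 returned to D): A=37, C=12, D=37
Folded: B
Pot levels (distinct totals of non-folded players): 12, 37
Layer 1-12: 12 each from A, C, D = 12*3 = 36 chips; eligible A, C, D
Layer 13-37: 25 each from A, D = 25*2 = 50 chips; eligible A, D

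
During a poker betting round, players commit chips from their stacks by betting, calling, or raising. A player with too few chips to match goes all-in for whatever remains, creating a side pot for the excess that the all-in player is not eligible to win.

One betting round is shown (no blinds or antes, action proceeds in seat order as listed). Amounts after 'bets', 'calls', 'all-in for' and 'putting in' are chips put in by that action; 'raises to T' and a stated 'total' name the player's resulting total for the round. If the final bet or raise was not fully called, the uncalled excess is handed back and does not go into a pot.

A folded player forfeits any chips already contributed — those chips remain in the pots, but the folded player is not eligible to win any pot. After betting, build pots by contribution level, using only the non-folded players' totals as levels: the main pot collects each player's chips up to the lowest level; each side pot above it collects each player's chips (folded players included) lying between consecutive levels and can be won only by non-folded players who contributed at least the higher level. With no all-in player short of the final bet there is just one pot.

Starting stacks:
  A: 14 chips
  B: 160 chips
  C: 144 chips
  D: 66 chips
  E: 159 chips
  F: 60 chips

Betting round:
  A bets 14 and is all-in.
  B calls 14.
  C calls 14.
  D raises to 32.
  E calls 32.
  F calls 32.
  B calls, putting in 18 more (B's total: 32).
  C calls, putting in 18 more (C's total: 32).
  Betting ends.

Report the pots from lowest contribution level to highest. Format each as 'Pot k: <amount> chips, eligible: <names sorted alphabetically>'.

Contributions: A=14, B=32, C=32, D=32, E=32, F=32
Pot levels (distinct totals of non-folded players): 14, 32
Layer 1-14: 14 each from A, B, C, D, E, F = 14*6 = 84 chips; eligible A, B, C, D, E, F
Layer 15-32: 18 each from B, C, D, E, F = 18*5 = 90 chips; eligible B, C, D, E, F

Pot 1: 84 chips, eligible: A, B, C, D, E, F
Pot 2: 90 chips, eligible: B, C, D, E, F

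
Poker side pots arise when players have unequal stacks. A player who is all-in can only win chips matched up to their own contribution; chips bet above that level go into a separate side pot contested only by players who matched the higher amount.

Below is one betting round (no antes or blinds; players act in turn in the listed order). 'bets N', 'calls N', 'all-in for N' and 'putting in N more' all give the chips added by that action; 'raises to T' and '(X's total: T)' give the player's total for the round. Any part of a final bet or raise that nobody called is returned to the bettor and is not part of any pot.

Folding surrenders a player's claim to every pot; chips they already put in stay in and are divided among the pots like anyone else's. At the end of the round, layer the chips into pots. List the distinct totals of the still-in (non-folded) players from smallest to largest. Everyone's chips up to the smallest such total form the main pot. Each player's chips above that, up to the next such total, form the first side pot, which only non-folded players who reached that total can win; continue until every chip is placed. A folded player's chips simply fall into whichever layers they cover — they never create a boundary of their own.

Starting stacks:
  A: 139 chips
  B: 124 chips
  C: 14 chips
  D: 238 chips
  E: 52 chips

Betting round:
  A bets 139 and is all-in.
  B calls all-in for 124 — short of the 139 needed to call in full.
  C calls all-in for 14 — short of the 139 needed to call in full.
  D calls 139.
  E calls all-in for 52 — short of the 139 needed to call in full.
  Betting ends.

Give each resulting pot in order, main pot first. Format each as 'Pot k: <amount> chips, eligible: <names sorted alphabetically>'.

Pot 1: 70 chips, eligible: A, B, C, D, E
Pot 2: 152 chips, eligible: A, B, D, E
Pot 3: 216 chips, eligible: A, B, D
Pot 4: 30 chips, eligible: A, D

Derivation:
Contributions: A=139, B=124, C=14, D=139, E=52
Pot levels (distinct totals of non-folded players): 14, 52, 124, 139
Layer 1-14: 14 each from A, B, C, D, E = 14*5 = 70 chips; eligible A, B, C, D, E
Layer 15-52: 38 each from A, B, D, E = 38*4 = 152 chips; eligible A, B, D, E
Layer 53-124: 72 each from A, B, D = 72*3 = 216 chips; eligible A, B, D
Layer 125-139: 15 each from A, D = 15*2 = 30 chips; eligible A, D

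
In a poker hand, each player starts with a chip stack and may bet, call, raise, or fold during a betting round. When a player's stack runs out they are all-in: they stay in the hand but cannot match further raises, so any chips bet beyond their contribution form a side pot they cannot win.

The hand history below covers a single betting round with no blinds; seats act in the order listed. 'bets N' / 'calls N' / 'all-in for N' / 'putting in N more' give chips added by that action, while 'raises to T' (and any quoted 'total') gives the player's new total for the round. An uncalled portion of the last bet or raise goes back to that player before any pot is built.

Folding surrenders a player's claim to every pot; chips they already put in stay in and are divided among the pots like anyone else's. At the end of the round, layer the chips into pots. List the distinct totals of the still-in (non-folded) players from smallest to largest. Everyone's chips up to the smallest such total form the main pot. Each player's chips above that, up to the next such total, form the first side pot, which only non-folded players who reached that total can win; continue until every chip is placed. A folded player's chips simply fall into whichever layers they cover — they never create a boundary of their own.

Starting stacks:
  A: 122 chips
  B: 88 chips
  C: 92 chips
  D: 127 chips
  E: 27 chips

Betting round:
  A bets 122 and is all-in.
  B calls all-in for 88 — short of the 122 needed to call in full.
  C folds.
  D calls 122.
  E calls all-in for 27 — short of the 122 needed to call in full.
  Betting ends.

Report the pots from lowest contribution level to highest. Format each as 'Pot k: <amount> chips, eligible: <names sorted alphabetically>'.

Contributions: A=122, B=88, D=122, E=27
Folded: C
Pot levels (distinct totals of non-folded players): 27, 88, 122
Layer 1-27: 27 each from A, B, D, E = 27*4 = 108 chips; eligible A, B, D, E
Layer 28-88: 61 each from A, B, D = 61*3 = 183 chips; eligible A, B, D
Layer 89-122: 34 each from A, D = 34*2 = 68 chips; eligible A, D

Pot 1: 108 chips, eligible: A, B, D, E
Pot 2: 183 chips, eligible: A, B, D
Pot 3: 68 chips, eligible: A, D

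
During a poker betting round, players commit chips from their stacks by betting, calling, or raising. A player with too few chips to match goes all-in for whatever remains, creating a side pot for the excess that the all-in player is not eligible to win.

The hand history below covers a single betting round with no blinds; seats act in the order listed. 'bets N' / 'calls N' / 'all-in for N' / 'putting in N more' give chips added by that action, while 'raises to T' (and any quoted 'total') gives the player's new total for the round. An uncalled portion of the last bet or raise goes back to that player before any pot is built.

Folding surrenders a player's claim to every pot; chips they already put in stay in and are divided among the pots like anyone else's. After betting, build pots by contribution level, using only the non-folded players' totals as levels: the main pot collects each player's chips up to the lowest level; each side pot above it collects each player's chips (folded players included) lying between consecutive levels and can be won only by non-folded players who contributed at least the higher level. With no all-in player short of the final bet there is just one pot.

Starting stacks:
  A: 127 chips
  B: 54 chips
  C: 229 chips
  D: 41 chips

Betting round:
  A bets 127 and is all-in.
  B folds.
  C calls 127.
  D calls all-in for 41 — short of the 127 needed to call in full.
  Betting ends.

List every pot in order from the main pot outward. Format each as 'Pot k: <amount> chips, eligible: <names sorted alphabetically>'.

Pot 1: 123 chips, eligible: A, C, D
Pot 2: 172 chips, eligible: A, C

Derivation:
Contributions: A=127, C=127, D=41
Folded: B
Pot levels (distinct totals of non-folded players): 41, 127
Layer 1-41: 41 each from A, C, D = 41*3 = 123 chips; eligible A, C, D
Layer 42-127: 86 each from A, C = 86*2 = 172 chips; eligible A, C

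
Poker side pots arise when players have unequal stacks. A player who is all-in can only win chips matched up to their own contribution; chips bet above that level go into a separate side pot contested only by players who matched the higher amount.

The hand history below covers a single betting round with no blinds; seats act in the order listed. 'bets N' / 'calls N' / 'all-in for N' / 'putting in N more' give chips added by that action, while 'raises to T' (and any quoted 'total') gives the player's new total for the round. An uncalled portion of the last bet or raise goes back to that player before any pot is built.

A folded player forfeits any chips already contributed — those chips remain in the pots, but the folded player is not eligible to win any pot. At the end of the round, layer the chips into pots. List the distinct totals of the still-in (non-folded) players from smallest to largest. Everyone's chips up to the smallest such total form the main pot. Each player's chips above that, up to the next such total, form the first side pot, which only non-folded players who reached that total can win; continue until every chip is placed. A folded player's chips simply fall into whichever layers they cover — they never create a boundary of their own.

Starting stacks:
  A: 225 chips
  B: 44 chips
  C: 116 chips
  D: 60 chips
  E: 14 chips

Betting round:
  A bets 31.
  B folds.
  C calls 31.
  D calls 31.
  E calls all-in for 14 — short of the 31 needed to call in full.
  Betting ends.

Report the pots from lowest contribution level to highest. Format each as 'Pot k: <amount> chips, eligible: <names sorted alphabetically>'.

Pot 1: 56 chips, eligible: A, C, D, E
Pot 2: 51 chips, eligible: A, C, D

Derivation:
Contributions: A=31, C=31, D=31, E=14
Folded: B
Pot levels (distinct totals of non-folded players): 14, 31
Layer 1-14: 14 each from A, C, D, E = 14*4 = 56 chips; eligible A, C, D, E
Layer 15-31: 17 each from A, C, D = 17*3 = 51 chips; eligible A, C, D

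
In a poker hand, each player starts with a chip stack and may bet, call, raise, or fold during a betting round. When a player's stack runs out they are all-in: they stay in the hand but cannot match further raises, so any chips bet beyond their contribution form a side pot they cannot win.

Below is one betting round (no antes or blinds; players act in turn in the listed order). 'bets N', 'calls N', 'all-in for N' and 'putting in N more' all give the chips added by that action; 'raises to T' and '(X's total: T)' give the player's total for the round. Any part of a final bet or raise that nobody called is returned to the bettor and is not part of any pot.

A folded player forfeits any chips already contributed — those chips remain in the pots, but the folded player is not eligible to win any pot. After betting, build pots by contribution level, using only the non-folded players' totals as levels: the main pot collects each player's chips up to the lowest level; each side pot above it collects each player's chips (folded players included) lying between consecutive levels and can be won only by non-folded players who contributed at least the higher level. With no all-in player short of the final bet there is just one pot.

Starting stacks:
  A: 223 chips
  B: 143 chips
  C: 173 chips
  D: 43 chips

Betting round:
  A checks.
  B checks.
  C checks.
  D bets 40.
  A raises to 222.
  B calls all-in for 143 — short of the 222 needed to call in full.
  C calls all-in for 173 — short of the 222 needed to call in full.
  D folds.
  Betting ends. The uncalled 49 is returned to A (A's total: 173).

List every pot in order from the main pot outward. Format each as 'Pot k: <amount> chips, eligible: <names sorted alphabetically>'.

Contributions (after 49 returned to A): A=173, B=143, C=173, D=40
Folded: D
Pot levels (distinct totals of non-folded players): 143, 173
Layer 1-143: A 143 + B 143 + C 143 + D 40 = 469 chips; eligible A, B, C
Layer 144-173: 30 each from A, C = 30*2 = 60 chips; eligible A, C

Pot 1: 469 chips, eligible: A, B, C
Pot 2: 60 chips, eligible: A, C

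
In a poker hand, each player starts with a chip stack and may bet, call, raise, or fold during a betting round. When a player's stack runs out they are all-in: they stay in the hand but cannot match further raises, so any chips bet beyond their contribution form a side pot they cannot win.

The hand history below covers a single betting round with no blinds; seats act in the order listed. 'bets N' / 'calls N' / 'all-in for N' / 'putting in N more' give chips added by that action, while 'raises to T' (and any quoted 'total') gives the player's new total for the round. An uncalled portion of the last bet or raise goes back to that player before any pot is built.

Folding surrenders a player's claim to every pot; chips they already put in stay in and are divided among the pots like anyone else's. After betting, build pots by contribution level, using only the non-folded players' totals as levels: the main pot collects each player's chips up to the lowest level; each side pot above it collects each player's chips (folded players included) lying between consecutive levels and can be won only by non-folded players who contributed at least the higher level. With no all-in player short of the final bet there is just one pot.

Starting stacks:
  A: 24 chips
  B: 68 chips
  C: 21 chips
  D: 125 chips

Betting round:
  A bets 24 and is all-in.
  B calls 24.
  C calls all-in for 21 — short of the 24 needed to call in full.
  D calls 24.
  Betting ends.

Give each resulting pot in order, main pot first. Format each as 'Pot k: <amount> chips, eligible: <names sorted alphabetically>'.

Contributions: A=24, B=24, C=21, D=24
Pot levels (distinct totals of non-folded players): 21, 24
Layer 1-21: 21 each from A, B, C, D = 21*4 = 84 chips; eligible A, B, C, D
Layer 22-24: 3 each from A, B, D = 3*3 = 9 chips; eligible A, B, D

Pot 1: 84 chips, eligible: A, B, C, D
Pot 2: 9 chips, eligible: A, B, D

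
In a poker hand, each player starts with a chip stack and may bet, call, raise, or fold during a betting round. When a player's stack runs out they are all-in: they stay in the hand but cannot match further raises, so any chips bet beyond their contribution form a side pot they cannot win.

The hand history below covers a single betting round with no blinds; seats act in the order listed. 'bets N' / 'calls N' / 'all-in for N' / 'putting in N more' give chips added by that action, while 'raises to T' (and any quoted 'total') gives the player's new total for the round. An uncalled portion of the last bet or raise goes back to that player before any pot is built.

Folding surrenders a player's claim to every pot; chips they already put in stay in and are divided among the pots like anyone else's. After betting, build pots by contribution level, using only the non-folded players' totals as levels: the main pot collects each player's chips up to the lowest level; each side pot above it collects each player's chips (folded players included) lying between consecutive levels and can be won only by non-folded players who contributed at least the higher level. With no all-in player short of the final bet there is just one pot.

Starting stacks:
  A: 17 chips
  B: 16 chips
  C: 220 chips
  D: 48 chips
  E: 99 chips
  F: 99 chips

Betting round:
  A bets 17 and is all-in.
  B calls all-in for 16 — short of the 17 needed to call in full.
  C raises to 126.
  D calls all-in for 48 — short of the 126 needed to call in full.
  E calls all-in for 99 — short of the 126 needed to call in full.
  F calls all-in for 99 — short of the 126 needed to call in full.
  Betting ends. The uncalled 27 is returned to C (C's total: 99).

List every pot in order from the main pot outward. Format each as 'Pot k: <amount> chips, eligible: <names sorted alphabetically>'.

Pot 1: 96 chips, eligible: A, B, C, D, E, F
Pot 2: 5 chips, eligible: A, C, D, E, F
Pot 3: 124 chips, eligible: C, D, E, F
Pot 4: 153 chips, eligible: C, E, F

Derivation:
Contributions (after 27 returned to C): A=17, B=16, C=99, D=48, E=99, F=99
Pot levels (distinct totals of non-folded players): 16, 17, 48, 99
Layer 1-16: 16 each from A, B, C, D, E, F = 16*6 = 96 chips; eligible A, B, C, D, E, F
Layer 17-17: 1 each from A, C, D, E, F = 1*5 = 5 chips; eligible A, C, D, E, F
Layer 18-48: 31 each from C, D, E, F = 31*4 = 124 chips; eligible C, D, E, F
Layer 49-99: 51 each from C, E, F = 51*3 = 153 chips; eligible C, E, F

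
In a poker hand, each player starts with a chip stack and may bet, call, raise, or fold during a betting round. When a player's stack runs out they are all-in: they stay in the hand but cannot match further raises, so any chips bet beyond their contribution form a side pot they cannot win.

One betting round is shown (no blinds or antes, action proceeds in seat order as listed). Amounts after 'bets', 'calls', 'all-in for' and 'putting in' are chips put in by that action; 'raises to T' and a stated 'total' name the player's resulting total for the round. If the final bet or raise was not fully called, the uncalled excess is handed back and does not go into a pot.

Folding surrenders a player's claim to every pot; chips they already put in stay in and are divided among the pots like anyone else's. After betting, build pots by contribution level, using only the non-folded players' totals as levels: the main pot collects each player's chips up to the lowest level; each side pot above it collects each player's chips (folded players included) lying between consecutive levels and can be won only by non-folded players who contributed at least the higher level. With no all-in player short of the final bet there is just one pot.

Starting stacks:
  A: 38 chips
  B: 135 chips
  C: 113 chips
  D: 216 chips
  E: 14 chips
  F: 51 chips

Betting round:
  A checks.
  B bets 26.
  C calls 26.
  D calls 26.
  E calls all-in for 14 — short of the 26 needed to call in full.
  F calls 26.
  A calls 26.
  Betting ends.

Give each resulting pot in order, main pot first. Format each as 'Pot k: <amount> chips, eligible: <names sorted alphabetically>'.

Contributions: A=26, B=26, C=26, D=26, E=14, F=26
Pot levels (distinct totals of non-folded players): 14, 26
Layer 1-14: 14 each from A, B, C, D, E, F = 14*6 = 84 chips; eligible A, B, C, D, E, F
Layer 15-26: 12 each from A, B, C, D, F = 12*5 = 60 chips; eligible A, B, C, D, F

Pot 1: 84 chips, eligible: A, B, C, D, E, F
Pot 2: 60 chips, eligible: A, B, C, D, F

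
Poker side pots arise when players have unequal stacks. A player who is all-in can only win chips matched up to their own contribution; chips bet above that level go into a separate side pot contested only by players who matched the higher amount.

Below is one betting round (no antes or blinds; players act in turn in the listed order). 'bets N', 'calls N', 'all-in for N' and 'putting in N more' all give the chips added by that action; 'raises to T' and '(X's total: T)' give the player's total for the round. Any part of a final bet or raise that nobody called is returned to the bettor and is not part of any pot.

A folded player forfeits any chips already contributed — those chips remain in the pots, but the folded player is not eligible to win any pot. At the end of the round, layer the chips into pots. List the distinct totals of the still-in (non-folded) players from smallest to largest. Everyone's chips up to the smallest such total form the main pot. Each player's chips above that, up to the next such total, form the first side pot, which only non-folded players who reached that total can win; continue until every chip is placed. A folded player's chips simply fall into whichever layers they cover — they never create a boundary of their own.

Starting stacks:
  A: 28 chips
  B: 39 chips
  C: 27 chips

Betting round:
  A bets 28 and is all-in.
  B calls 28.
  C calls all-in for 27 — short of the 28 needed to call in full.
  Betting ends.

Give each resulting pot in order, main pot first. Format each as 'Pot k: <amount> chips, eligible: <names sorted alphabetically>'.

Contributions: A=28, B=28, C=27
Pot levels (distinct totals of non-folded players): 27, 28
Layer 1-27: 27 each from A, B, C = 27*3 = 81 chips; eligible A, B, C
Layer 28-28: 1 each from A, B = 1*2 = 2 chips; eligible A, B

Pot 1: 81 chips, eligible: A, B, C
Pot 2: 2 chips, eligible: A, B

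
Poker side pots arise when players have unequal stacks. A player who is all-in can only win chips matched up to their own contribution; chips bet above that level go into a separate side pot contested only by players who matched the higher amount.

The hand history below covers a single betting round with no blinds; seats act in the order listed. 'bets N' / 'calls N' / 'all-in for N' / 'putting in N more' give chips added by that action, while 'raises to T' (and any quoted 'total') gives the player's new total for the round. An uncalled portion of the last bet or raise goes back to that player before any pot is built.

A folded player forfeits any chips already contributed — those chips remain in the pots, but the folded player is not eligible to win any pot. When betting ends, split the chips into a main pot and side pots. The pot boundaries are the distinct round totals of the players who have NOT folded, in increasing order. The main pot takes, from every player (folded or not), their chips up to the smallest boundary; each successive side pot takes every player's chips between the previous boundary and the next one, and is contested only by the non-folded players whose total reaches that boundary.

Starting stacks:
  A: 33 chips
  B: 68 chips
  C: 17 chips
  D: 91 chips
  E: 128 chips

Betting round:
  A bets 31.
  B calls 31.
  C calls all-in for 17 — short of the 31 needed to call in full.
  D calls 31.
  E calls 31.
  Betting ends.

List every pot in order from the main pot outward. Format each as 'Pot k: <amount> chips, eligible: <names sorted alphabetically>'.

Pot 1: 85 chips, eligible: A, B, C, D, E
Pot 2: 56 chips, eligible: A, B, D, E

Derivation:
Contributions: A=31, B=31, C=17, D=31, E=31
Pot levels (distinct totals of non-folded players): 17, 31
Layer 1-17: 17 each from A, B, C, D, E = 17*5 = 85 chips; eligible A, B, C, D, E
Layer 18-31: 14 each from A, B, D, E = 14*4 = 56 chips; eligible A, B, D, E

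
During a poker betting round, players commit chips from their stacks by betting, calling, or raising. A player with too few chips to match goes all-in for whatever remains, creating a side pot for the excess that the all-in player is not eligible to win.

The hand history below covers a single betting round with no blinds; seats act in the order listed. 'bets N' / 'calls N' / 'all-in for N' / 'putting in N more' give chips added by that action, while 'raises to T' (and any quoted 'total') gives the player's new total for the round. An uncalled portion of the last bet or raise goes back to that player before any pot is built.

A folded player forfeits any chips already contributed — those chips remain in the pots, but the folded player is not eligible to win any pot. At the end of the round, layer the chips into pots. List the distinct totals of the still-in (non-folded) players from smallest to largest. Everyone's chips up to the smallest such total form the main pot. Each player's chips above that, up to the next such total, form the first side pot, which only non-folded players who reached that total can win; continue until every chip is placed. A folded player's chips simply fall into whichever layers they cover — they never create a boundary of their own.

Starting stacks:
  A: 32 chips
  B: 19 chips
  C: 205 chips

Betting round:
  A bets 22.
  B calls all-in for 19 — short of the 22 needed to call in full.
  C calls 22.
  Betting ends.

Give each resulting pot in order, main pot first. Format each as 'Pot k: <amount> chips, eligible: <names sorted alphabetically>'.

Contributions: A=22, B=19, C=22
Pot levels (distinct totals of non-folded players): 19, 22
Layer 1-19: 19 each from A, B, C = 19*3 = 57 chips; eligible A, B, C
Layer 20-22: 3 each from A, C = 3*2 = 6 chips; eligible A, C

Pot 1: 57 chips, eligible: A, B, C
Pot 2: 6 chips, eligible: A, C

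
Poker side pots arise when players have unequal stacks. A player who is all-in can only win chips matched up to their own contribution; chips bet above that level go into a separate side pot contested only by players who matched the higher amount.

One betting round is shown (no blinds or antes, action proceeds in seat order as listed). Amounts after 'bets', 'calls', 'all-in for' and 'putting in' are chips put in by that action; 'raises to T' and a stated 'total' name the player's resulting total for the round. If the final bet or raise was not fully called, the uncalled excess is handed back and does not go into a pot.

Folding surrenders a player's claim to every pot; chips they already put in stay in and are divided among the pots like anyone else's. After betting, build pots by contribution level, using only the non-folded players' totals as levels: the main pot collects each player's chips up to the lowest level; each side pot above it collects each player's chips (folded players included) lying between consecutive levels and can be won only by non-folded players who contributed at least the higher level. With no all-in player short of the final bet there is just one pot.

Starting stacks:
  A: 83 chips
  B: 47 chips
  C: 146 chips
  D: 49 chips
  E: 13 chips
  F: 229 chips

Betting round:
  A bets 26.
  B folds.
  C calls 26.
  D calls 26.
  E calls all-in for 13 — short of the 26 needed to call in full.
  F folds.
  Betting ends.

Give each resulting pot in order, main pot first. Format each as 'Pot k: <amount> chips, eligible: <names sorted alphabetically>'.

Contributions: A=26, C=26, D=26, E=13
Folded: B, F
Pot levels (distinct totals of non-folded players): 13, 26
Layer 1-13: 13 each from A, C, D, E = 13*4 = 52 chips; eligible A, C, D, E
Layer 14-26: 13 each from A, C, D = 13*3 = 39 chips; eligible A, C, D

Pot 1: 52 chips, eligible: A, C, D, E
Pot 2: 39 chips, eligible: A, C, D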